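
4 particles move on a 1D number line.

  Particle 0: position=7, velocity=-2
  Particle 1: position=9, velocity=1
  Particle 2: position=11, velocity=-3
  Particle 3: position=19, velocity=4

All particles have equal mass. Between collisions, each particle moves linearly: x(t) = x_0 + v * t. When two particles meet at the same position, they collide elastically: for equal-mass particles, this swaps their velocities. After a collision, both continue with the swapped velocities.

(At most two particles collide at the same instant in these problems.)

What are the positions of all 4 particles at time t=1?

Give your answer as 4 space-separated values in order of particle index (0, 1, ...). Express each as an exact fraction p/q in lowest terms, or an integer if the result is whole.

Collision at t=1/2: particles 1 and 2 swap velocities; positions: p0=6 p1=19/2 p2=19/2 p3=21; velocities now: v0=-2 v1=-3 v2=1 v3=4
Advance to t=1 (no further collisions before then); velocities: v0=-2 v1=-3 v2=1 v3=4; positions = 5 8 10 23

Answer: 5 8 10 23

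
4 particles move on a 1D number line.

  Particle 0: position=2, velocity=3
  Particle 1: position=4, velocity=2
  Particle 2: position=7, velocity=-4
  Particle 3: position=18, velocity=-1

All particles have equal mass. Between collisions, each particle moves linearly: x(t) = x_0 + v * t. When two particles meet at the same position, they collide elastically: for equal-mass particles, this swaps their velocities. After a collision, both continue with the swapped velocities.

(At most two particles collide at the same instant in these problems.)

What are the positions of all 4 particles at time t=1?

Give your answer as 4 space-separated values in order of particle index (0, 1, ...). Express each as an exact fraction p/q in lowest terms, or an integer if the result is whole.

Collision at t=1/2: particles 1 and 2 swap velocities; positions: p0=7/2 p1=5 p2=5 p3=35/2; velocities now: v0=3 v1=-4 v2=2 v3=-1
Collision at t=5/7: particles 0 and 1 swap velocities; positions: p0=29/7 p1=29/7 p2=38/7 p3=121/7; velocities now: v0=-4 v1=3 v2=2 v3=-1
Advance to t=1 (no further collisions before then); velocities: v0=-4 v1=3 v2=2 v3=-1; positions = 3 5 6 17

Answer: 3 5 6 17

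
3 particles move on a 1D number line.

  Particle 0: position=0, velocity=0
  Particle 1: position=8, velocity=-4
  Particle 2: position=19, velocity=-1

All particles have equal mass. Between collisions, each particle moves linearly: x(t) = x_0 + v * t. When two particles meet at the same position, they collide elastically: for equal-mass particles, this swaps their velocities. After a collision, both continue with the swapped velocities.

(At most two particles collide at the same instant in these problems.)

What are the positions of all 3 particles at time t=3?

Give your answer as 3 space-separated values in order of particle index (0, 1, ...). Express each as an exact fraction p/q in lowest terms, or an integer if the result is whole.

Collision at t=2: particles 0 and 1 swap velocities; positions: p0=0 p1=0 p2=17; velocities now: v0=-4 v1=0 v2=-1
Advance to t=3 (no further collisions before then); velocities: v0=-4 v1=0 v2=-1; positions = -4 0 16

Answer: -4 0 16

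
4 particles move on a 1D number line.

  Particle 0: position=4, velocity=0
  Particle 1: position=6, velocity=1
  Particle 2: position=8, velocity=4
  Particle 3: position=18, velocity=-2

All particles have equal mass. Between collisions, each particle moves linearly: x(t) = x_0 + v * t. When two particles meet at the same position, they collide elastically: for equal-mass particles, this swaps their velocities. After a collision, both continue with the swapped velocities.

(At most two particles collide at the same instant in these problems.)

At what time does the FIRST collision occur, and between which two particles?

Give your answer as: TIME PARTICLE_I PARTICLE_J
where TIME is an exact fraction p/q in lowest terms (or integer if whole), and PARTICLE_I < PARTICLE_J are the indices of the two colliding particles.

Answer: 5/3 2 3

Derivation:
Pair (0,1): pos 4,6 vel 0,1 -> not approaching (rel speed -1 <= 0)
Pair (1,2): pos 6,8 vel 1,4 -> not approaching (rel speed -3 <= 0)
Pair (2,3): pos 8,18 vel 4,-2 -> gap=10, closing at 6/unit, collide at t=5/3
Earliest collision: t=5/3 between 2 and 3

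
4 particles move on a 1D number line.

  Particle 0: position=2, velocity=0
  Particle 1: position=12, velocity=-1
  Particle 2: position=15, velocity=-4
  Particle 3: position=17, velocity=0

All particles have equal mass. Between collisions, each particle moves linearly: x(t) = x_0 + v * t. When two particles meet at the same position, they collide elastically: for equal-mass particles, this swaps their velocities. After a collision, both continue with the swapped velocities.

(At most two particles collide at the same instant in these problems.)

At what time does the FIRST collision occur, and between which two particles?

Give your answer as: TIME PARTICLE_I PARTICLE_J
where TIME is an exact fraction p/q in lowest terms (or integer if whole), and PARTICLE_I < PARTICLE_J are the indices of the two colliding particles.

Pair (0,1): pos 2,12 vel 0,-1 -> gap=10, closing at 1/unit, collide at t=10
Pair (1,2): pos 12,15 vel -1,-4 -> gap=3, closing at 3/unit, collide at t=1
Pair (2,3): pos 15,17 vel -4,0 -> not approaching (rel speed -4 <= 0)
Earliest collision: t=1 between 1 and 2

Answer: 1 1 2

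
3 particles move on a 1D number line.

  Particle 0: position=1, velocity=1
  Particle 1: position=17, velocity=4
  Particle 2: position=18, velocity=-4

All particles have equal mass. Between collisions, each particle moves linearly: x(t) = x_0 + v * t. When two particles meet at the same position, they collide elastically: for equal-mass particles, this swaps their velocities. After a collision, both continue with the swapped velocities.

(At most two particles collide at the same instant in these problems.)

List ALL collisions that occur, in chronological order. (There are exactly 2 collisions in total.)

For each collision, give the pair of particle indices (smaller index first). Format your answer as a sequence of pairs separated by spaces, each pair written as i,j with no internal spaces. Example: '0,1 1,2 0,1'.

Collision at t=1/8: particles 1 and 2 swap velocities; positions: p0=9/8 p1=35/2 p2=35/2; velocities now: v0=1 v1=-4 v2=4
Collision at t=17/5: particles 0 and 1 swap velocities; positions: p0=22/5 p1=22/5 p2=153/5; velocities now: v0=-4 v1=1 v2=4

Answer: 1,2 0,1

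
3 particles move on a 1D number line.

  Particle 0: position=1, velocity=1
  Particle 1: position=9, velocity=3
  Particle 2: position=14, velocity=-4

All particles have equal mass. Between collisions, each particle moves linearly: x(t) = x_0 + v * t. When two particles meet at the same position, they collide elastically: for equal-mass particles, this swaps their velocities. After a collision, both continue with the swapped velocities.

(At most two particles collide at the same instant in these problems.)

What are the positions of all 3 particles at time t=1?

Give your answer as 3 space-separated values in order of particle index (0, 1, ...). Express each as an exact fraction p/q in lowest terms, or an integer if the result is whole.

Answer: 2 10 12

Derivation:
Collision at t=5/7: particles 1 and 2 swap velocities; positions: p0=12/7 p1=78/7 p2=78/7; velocities now: v0=1 v1=-4 v2=3
Advance to t=1 (no further collisions before then); velocities: v0=1 v1=-4 v2=3; positions = 2 10 12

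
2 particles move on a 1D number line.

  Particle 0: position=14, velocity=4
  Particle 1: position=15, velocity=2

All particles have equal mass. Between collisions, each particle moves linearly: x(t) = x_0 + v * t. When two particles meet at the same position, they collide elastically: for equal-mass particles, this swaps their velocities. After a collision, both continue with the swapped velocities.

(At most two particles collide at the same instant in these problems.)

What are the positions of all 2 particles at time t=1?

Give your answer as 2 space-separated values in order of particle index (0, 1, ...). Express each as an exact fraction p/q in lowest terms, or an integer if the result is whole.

Collision at t=1/2: particles 0 and 1 swap velocities; positions: p0=16 p1=16; velocities now: v0=2 v1=4
Advance to t=1 (no further collisions before then); velocities: v0=2 v1=4; positions = 17 18

Answer: 17 18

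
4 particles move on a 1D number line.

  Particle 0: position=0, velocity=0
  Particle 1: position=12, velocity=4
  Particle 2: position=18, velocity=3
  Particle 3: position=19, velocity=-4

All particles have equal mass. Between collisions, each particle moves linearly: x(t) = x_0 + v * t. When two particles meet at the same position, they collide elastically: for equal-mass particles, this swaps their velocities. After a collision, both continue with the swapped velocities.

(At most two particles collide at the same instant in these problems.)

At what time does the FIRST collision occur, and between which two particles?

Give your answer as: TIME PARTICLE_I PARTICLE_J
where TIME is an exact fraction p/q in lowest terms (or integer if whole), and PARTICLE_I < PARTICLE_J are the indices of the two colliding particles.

Answer: 1/7 2 3

Derivation:
Pair (0,1): pos 0,12 vel 0,4 -> not approaching (rel speed -4 <= 0)
Pair (1,2): pos 12,18 vel 4,3 -> gap=6, closing at 1/unit, collide at t=6
Pair (2,3): pos 18,19 vel 3,-4 -> gap=1, closing at 7/unit, collide at t=1/7
Earliest collision: t=1/7 between 2 and 3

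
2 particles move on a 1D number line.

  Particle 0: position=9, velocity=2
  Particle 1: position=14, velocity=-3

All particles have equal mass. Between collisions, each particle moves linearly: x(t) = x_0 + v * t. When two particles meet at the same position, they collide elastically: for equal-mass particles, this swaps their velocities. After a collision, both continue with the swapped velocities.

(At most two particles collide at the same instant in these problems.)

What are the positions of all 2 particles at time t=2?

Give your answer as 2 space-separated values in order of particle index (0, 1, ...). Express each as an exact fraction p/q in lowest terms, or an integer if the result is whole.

Answer: 8 13

Derivation:
Collision at t=1: particles 0 and 1 swap velocities; positions: p0=11 p1=11; velocities now: v0=-3 v1=2
Advance to t=2 (no further collisions before then); velocities: v0=-3 v1=2; positions = 8 13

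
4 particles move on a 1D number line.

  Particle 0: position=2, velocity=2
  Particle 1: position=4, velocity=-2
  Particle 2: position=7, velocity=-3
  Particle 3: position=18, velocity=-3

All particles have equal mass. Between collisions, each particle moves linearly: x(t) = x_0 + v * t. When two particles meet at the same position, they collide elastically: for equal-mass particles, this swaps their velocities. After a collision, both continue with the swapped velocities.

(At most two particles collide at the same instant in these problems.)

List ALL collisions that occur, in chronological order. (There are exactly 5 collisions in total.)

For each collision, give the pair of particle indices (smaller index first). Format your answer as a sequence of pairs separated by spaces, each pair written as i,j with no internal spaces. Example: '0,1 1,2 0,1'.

Collision at t=1/2: particles 0 and 1 swap velocities; positions: p0=3 p1=3 p2=11/2 p3=33/2; velocities now: v0=-2 v1=2 v2=-3 v3=-3
Collision at t=1: particles 1 and 2 swap velocities; positions: p0=2 p1=4 p2=4 p3=15; velocities now: v0=-2 v1=-3 v2=2 v3=-3
Collision at t=3: particles 0 and 1 swap velocities; positions: p0=-2 p1=-2 p2=8 p3=9; velocities now: v0=-3 v1=-2 v2=2 v3=-3
Collision at t=16/5: particles 2 and 3 swap velocities; positions: p0=-13/5 p1=-12/5 p2=42/5 p3=42/5; velocities now: v0=-3 v1=-2 v2=-3 v3=2
Collision at t=14: particles 1 and 2 swap velocities; positions: p0=-35 p1=-24 p2=-24 p3=30; velocities now: v0=-3 v1=-3 v2=-2 v3=2

Answer: 0,1 1,2 0,1 2,3 1,2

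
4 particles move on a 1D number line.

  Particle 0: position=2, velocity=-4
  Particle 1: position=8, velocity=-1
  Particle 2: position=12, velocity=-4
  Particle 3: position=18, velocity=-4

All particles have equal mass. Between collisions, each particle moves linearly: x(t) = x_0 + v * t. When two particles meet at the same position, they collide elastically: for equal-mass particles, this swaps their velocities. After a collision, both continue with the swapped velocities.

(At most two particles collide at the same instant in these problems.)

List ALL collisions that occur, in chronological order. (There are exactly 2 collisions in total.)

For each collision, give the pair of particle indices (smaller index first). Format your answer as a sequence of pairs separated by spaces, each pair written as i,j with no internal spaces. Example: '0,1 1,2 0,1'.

Answer: 1,2 2,3

Derivation:
Collision at t=4/3: particles 1 and 2 swap velocities; positions: p0=-10/3 p1=20/3 p2=20/3 p3=38/3; velocities now: v0=-4 v1=-4 v2=-1 v3=-4
Collision at t=10/3: particles 2 and 3 swap velocities; positions: p0=-34/3 p1=-4/3 p2=14/3 p3=14/3; velocities now: v0=-4 v1=-4 v2=-4 v3=-1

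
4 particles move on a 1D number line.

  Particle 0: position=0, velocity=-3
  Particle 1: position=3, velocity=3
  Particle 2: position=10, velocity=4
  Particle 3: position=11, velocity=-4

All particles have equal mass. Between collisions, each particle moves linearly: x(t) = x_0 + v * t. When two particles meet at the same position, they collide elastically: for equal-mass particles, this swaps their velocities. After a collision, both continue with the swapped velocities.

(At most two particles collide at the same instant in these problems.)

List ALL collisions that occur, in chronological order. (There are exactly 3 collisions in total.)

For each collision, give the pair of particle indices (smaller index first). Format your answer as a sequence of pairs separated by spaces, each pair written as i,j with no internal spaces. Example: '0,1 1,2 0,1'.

Answer: 2,3 1,2 0,1

Derivation:
Collision at t=1/8: particles 2 and 3 swap velocities; positions: p0=-3/8 p1=27/8 p2=21/2 p3=21/2; velocities now: v0=-3 v1=3 v2=-4 v3=4
Collision at t=8/7: particles 1 and 2 swap velocities; positions: p0=-24/7 p1=45/7 p2=45/7 p3=102/7; velocities now: v0=-3 v1=-4 v2=3 v3=4
Collision at t=11: particles 0 and 1 swap velocities; positions: p0=-33 p1=-33 p2=36 p3=54; velocities now: v0=-4 v1=-3 v2=3 v3=4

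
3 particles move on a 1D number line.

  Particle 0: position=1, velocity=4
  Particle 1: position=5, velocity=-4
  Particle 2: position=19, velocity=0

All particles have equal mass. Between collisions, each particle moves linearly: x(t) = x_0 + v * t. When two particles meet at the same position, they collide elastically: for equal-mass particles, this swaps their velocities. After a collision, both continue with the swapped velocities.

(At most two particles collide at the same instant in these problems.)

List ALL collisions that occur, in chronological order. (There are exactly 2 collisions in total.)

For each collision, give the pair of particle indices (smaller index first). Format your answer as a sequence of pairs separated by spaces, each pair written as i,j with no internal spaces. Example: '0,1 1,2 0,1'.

Collision at t=1/2: particles 0 and 1 swap velocities; positions: p0=3 p1=3 p2=19; velocities now: v0=-4 v1=4 v2=0
Collision at t=9/2: particles 1 and 2 swap velocities; positions: p0=-13 p1=19 p2=19; velocities now: v0=-4 v1=0 v2=4

Answer: 0,1 1,2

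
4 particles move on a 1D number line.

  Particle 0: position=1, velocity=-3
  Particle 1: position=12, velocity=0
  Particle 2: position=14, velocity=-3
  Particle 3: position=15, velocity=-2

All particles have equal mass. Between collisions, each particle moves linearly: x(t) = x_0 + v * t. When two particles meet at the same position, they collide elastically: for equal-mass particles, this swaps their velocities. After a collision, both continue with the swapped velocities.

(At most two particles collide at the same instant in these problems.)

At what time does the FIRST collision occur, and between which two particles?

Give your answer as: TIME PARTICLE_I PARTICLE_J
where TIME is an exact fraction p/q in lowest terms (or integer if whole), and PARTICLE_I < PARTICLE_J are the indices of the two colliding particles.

Answer: 2/3 1 2

Derivation:
Pair (0,1): pos 1,12 vel -3,0 -> not approaching (rel speed -3 <= 0)
Pair (1,2): pos 12,14 vel 0,-3 -> gap=2, closing at 3/unit, collide at t=2/3
Pair (2,3): pos 14,15 vel -3,-2 -> not approaching (rel speed -1 <= 0)
Earliest collision: t=2/3 between 1 and 2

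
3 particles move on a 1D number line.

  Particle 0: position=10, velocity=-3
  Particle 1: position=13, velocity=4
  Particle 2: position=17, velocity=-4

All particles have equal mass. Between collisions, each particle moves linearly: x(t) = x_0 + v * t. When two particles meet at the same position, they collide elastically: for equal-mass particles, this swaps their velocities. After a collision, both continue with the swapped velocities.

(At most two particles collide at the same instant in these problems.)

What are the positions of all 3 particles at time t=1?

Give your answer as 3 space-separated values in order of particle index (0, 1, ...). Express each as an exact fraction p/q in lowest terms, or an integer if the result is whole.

Collision at t=1/2: particles 1 and 2 swap velocities; positions: p0=17/2 p1=15 p2=15; velocities now: v0=-3 v1=-4 v2=4
Advance to t=1 (no further collisions before then); velocities: v0=-3 v1=-4 v2=4; positions = 7 13 17

Answer: 7 13 17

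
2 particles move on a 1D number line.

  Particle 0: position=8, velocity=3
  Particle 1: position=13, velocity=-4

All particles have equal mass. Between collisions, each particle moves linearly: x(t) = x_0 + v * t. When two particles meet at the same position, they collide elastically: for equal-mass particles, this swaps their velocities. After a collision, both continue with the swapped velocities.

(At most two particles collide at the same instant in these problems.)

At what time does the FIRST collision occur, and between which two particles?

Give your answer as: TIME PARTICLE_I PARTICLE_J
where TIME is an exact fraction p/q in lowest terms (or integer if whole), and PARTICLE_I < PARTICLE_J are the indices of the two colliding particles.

Pair (0,1): pos 8,13 vel 3,-4 -> gap=5, closing at 7/unit, collide at t=5/7
Earliest collision: t=5/7 between 0 and 1

Answer: 5/7 0 1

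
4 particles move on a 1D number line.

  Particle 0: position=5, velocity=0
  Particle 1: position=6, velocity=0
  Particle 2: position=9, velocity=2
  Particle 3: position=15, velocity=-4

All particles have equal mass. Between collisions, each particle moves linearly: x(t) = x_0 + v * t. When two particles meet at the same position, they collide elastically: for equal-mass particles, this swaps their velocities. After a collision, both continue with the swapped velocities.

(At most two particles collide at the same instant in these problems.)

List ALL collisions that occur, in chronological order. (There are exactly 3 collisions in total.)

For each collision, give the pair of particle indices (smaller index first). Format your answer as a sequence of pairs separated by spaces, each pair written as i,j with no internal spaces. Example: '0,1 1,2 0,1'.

Answer: 2,3 1,2 0,1

Derivation:
Collision at t=1: particles 2 and 3 swap velocities; positions: p0=5 p1=6 p2=11 p3=11; velocities now: v0=0 v1=0 v2=-4 v3=2
Collision at t=9/4: particles 1 and 2 swap velocities; positions: p0=5 p1=6 p2=6 p3=27/2; velocities now: v0=0 v1=-4 v2=0 v3=2
Collision at t=5/2: particles 0 and 1 swap velocities; positions: p0=5 p1=5 p2=6 p3=14; velocities now: v0=-4 v1=0 v2=0 v3=2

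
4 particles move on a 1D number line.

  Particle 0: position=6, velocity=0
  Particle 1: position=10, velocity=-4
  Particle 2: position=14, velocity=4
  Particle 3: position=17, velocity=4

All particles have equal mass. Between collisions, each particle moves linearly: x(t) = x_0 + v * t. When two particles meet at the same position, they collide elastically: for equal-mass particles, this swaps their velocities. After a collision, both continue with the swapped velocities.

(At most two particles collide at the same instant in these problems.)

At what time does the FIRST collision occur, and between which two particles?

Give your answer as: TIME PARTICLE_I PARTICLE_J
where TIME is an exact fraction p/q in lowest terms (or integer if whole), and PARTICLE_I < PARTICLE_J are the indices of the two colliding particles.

Pair (0,1): pos 6,10 vel 0,-4 -> gap=4, closing at 4/unit, collide at t=1
Pair (1,2): pos 10,14 vel -4,4 -> not approaching (rel speed -8 <= 0)
Pair (2,3): pos 14,17 vel 4,4 -> not approaching (rel speed 0 <= 0)
Earliest collision: t=1 between 0 and 1

Answer: 1 0 1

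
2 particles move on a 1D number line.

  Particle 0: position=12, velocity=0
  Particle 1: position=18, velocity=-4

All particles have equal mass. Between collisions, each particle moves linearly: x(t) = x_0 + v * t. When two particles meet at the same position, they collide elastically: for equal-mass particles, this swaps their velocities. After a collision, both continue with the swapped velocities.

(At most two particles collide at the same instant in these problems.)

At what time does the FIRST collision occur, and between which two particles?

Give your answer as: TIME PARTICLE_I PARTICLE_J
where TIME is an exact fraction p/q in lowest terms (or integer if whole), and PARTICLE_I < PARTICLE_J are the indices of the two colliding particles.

Pair (0,1): pos 12,18 vel 0,-4 -> gap=6, closing at 4/unit, collide at t=3/2
Earliest collision: t=3/2 between 0 and 1

Answer: 3/2 0 1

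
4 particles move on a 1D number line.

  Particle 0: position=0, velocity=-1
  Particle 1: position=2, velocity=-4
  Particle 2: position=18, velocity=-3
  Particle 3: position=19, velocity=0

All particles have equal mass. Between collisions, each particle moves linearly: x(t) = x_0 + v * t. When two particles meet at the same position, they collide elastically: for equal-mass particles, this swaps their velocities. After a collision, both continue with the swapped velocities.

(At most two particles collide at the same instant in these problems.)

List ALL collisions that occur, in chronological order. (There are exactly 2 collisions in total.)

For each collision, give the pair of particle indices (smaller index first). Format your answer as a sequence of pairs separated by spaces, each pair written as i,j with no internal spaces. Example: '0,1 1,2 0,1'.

Answer: 0,1 1,2

Derivation:
Collision at t=2/3: particles 0 and 1 swap velocities; positions: p0=-2/3 p1=-2/3 p2=16 p3=19; velocities now: v0=-4 v1=-1 v2=-3 v3=0
Collision at t=9: particles 1 and 2 swap velocities; positions: p0=-34 p1=-9 p2=-9 p3=19; velocities now: v0=-4 v1=-3 v2=-1 v3=0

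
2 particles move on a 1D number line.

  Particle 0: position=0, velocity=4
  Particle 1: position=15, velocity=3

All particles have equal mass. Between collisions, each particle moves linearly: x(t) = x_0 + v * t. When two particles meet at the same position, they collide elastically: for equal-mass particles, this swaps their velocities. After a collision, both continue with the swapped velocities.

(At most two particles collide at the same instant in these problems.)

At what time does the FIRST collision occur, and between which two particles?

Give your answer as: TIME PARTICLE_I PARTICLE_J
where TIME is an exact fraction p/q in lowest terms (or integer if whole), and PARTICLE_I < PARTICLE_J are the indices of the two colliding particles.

Answer: 15 0 1

Derivation:
Pair (0,1): pos 0,15 vel 4,3 -> gap=15, closing at 1/unit, collide at t=15
Earliest collision: t=15 between 0 and 1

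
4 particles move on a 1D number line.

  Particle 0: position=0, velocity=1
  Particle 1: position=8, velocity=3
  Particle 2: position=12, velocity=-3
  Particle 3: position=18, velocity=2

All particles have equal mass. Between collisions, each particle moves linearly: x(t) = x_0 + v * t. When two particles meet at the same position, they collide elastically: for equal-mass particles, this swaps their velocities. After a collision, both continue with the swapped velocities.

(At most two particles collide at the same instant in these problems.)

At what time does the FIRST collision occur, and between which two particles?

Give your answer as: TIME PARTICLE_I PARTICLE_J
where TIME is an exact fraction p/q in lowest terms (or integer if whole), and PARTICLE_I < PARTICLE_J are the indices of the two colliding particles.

Answer: 2/3 1 2

Derivation:
Pair (0,1): pos 0,8 vel 1,3 -> not approaching (rel speed -2 <= 0)
Pair (1,2): pos 8,12 vel 3,-3 -> gap=4, closing at 6/unit, collide at t=2/3
Pair (2,3): pos 12,18 vel -3,2 -> not approaching (rel speed -5 <= 0)
Earliest collision: t=2/3 between 1 and 2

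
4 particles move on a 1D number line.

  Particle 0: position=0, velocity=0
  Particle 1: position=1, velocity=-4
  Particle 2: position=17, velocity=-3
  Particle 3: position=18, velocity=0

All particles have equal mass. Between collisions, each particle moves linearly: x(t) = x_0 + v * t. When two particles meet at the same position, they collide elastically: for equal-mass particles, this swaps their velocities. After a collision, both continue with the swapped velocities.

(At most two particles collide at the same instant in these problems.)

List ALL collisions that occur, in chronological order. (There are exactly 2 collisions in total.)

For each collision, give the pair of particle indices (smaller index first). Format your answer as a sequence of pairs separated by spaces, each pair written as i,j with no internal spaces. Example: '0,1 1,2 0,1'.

Collision at t=1/4: particles 0 and 1 swap velocities; positions: p0=0 p1=0 p2=65/4 p3=18; velocities now: v0=-4 v1=0 v2=-3 v3=0
Collision at t=17/3: particles 1 and 2 swap velocities; positions: p0=-65/3 p1=0 p2=0 p3=18; velocities now: v0=-4 v1=-3 v2=0 v3=0

Answer: 0,1 1,2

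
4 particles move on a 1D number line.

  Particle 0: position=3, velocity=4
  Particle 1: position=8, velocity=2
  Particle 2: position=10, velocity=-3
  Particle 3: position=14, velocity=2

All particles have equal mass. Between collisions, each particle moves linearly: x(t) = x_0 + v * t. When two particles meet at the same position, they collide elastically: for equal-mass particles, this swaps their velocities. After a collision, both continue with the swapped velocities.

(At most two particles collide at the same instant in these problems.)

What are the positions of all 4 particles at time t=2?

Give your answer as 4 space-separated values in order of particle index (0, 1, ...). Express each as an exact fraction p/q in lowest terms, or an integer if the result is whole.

Collision at t=2/5: particles 1 and 2 swap velocities; positions: p0=23/5 p1=44/5 p2=44/5 p3=74/5; velocities now: v0=4 v1=-3 v2=2 v3=2
Collision at t=1: particles 0 and 1 swap velocities; positions: p0=7 p1=7 p2=10 p3=16; velocities now: v0=-3 v1=4 v2=2 v3=2
Advance to t=2 (no further collisions before then); velocities: v0=-3 v1=4 v2=2 v3=2; positions = 4 11 12 18

Answer: 4 11 12 18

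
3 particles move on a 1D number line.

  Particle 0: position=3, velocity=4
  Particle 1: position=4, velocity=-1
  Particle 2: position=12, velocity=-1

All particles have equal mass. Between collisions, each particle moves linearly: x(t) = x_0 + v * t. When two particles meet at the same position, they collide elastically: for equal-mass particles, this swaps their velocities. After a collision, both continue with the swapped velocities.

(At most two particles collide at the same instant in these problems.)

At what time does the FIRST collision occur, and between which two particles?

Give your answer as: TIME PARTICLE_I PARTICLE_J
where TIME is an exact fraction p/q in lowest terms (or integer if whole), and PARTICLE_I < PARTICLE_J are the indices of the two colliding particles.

Pair (0,1): pos 3,4 vel 4,-1 -> gap=1, closing at 5/unit, collide at t=1/5
Pair (1,2): pos 4,12 vel -1,-1 -> not approaching (rel speed 0 <= 0)
Earliest collision: t=1/5 between 0 and 1

Answer: 1/5 0 1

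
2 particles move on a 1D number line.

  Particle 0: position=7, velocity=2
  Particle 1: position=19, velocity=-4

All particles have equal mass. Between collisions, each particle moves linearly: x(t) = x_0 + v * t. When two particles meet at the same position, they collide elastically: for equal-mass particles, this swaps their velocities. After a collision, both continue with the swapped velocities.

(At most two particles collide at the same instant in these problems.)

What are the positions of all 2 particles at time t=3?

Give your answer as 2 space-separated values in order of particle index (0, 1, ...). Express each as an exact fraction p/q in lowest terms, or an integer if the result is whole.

Answer: 7 13

Derivation:
Collision at t=2: particles 0 and 1 swap velocities; positions: p0=11 p1=11; velocities now: v0=-4 v1=2
Advance to t=3 (no further collisions before then); velocities: v0=-4 v1=2; positions = 7 13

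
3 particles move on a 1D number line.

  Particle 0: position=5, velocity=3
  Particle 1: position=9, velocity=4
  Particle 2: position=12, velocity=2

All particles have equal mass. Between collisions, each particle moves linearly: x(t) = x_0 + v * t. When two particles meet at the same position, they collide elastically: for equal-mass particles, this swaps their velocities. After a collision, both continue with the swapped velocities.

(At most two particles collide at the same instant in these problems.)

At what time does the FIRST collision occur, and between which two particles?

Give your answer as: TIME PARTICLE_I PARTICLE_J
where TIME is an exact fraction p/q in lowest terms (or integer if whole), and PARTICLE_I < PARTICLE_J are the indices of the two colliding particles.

Pair (0,1): pos 5,9 vel 3,4 -> not approaching (rel speed -1 <= 0)
Pair (1,2): pos 9,12 vel 4,2 -> gap=3, closing at 2/unit, collide at t=3/2
Earliest collision: t=3/2 between 1 and 2

Answer: 3/2 1 2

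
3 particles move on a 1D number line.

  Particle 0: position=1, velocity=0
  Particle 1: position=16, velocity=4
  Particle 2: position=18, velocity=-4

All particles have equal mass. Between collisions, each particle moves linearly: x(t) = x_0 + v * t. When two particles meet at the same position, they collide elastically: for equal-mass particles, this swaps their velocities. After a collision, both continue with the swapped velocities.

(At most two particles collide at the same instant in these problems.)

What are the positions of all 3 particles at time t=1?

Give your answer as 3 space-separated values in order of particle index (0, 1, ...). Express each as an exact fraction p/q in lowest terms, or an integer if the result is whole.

Collision at t=1/4: particles 1 and 2 swap velocities; positions: p0=1 p1=17 p2=17; velocities now: v0=0 v1=-4 v2=4
Advance to t=1 (no further collisions before then); velocities: v0=0 v1=-4 v2=4; positions = 1 14 20

Answer: 1 14 20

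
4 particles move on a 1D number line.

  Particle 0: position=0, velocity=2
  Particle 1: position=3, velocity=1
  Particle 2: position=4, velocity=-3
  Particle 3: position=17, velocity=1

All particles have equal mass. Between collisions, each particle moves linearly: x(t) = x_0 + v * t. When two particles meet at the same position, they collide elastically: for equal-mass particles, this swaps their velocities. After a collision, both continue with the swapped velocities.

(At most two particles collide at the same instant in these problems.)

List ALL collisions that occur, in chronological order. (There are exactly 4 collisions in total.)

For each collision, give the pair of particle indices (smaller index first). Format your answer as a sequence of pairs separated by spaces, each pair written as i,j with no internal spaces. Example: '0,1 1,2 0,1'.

Collision at t=1/4: particles 1 and 2 swap velocities; positions: p0=1/2 p1=13/4 p2=13/4 p3=69/4; velocities now: v0=2 v1=-3 v2=1 v3=1
Collision at t=4/5: particles 0 and 1 swap velocities; positions: p0=8/5 p1=8/5 p2=19/5 p3=89/5; velocities now: v0=-3 v1=2 v2=1 v3=1
Collision at t=3: particles 1 and 2 swap velocities; positions: p0=-5 p1=6 p2=6 p3=20; velocities now: v0=-3 v1=1 v2=2 v3=1
Collision at t=17: particles 2 and 3 swap velocities; positions: p0=-47 p1=20 p2=34 p3=34; velocities now: v0=-3 v1=1 v2=1 v3=2

Answer: 1,2 0,1 1,2 2,3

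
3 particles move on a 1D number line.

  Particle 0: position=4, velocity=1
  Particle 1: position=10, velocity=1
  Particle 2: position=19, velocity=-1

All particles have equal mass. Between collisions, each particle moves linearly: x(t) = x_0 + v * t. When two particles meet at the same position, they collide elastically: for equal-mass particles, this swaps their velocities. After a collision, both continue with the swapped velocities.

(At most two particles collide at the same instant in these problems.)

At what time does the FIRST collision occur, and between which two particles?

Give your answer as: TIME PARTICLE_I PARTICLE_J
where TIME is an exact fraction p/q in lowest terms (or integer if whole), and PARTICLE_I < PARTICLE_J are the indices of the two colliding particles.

Answer: 9/2 1 2

Derivation:
Pair (0,1): pos 4,10 vel 1,1 -> not approaching (rel speed 0 <= 0)
Pair (1,2): pos 10,19 vel 1,-1 -> gap=9, closing at 2/unit, collide at t=9/2
Earliest collision: t=9/2 between 1 and 2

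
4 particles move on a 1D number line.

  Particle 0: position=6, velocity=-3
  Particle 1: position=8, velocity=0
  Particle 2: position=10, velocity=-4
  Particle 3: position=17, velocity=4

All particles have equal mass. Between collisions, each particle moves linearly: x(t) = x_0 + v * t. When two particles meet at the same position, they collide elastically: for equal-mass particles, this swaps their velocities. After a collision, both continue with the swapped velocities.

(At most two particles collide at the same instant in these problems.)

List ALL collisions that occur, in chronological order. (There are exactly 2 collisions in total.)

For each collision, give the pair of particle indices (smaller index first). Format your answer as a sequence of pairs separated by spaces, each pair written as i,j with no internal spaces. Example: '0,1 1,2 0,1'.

Collision at t=1/2: particles 1 and 2 swap velocities; positions: p0=9/2 p1=8 p2=8 p3=19; velocities now: v0=-3 v1=-4 v2=0 v3=4
Collision at t=4: particles 0 and 1 swap velocities; positions: p0=-6 p1=-6 p2=8 p3=33; velocities now: v0=-4 v1=-3 v2=0 v3=4

Answer: 1,2 0,1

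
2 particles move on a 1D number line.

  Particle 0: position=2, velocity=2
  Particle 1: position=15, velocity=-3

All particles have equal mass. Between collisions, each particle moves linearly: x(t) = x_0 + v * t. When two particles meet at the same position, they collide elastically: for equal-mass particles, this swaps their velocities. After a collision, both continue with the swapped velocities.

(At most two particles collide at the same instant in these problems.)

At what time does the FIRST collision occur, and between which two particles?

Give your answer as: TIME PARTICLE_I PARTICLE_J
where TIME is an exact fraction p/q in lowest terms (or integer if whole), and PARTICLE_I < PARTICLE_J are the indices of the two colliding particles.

Answer: 13/5 0 1

Derivation:
Pair (0,1): pos 2,15 vel 2,-3 -> gap=13, closing at 5/unit, collide at t=13/5
Earliest collision: t=13/5 between 0 and 1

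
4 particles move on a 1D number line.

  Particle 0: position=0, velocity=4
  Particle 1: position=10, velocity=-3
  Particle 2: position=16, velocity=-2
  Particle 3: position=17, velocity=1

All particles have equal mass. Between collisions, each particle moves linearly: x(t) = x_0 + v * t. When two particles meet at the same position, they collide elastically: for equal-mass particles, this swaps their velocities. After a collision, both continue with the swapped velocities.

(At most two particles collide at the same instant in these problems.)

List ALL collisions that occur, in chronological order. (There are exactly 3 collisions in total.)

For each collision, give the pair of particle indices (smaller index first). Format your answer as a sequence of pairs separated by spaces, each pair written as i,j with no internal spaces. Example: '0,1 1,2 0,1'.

Collision at t=10/7: particles 0 and 1 swap velocities; positions: p0=40/7 p1=40/7 p2=92/7 p3=129/7; velocities now: v0=-3 v1=4 v2=-2 v3=1
Collision at t=8/3: particles 1 and 2 swap velocities; positions: p0=2 p1=32/3 p2=32/3 p3=59/3; velocities now: v0=-3 v1=-2 v2=4 v3=1
Collision at t=17/3: particles 2 and 3 swap velocities; positions: p0=-7 p1=14/3 p2=68/3 p3=68/3; velocities now: v0=-3 v1=-2 v2=1 v3=4

Answer: 0,1 1,2 2,3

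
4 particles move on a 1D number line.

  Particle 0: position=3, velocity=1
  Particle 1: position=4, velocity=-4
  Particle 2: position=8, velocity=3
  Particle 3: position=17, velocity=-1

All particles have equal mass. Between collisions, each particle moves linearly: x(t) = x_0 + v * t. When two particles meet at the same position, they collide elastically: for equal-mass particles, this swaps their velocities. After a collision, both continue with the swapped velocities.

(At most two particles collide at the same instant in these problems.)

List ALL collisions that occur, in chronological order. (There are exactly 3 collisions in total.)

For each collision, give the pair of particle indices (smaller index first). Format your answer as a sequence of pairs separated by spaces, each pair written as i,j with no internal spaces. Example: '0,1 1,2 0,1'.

Answer: 0,1 2,3 1,2

Derivation:
Collision at t=1/5: particles 0 and 1 swap velocities; positions: p0=16/5 p1=16/5 p2=43/5 p3=84/5; velocities now: v0=-4 v1=1 v2=3 v3=-1
Collision at t=9/4: particles 2 and 3 swap velocities; positions: p0=-5 p1=21/4 p2=59/4 p3=59/4; velocities now: v0=-4 v1=1 v2=-1 v3=3
Collision at t=7: particles 1 and 2 swap velocities; positions: p0=-24 p1=10 p2=10 p3=29; velocities now: v0=-4 v1=-1 v2=1 v3=3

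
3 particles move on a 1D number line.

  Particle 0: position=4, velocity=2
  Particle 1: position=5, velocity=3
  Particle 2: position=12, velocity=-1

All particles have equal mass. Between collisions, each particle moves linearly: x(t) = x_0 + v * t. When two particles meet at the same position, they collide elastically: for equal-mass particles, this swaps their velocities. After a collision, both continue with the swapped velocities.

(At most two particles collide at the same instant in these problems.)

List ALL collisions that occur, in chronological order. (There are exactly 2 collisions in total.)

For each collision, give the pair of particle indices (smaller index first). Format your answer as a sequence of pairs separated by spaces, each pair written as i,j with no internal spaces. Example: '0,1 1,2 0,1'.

Answer: 1,2 0,1

Derivation:
Collision at t=7/4: particles 1 and 2 swap velocities; positions: p0=15/2 p1=41/4 p2=41/4; velocities now: v0=2 v1=-1 v2=3
Collision at t=8/3: particles 0 and 1 swap velocities; positions: p0=28/3 p1=28/3 p2=13; velocities now: v0=-1 v1=2 v2=3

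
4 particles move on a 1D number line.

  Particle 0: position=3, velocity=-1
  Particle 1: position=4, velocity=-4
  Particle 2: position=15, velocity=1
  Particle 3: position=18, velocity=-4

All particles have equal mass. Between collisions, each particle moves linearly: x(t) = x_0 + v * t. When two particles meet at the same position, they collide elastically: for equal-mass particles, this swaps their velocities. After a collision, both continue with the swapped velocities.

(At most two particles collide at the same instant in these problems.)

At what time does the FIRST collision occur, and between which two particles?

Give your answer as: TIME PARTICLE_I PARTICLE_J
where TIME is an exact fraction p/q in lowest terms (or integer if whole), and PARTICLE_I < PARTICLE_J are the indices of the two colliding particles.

Answer: 1/3 0 1

Derivation:
Pair (0,1): pos 3,4 vel -1,-4 -> gap=1, closing at 3/unit, collide at t=1/3
Pair (1,2): pos 4,15 vel -4,1 -> not approaching (rel speed -5 <= 0)
Pair (2,3): pos 15,18 vel 1,-4 -> gap=3, closing at 5/unit, collide at t=3/5
Earliest collision: t=1/3 between 0 and 1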